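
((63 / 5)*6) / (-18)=-21 / 5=-4.20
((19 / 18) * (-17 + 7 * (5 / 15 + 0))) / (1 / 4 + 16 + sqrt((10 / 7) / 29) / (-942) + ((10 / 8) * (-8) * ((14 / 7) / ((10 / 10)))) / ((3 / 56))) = 7169889091288 / 165374864118063-525008 * sqrt(2030) / 826874320590315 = 0.04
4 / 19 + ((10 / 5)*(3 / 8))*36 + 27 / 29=15506 / 551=28.14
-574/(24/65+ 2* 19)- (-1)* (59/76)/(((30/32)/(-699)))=-70342261/118465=-593.78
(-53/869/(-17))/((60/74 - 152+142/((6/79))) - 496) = 5883/2004622235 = 0.00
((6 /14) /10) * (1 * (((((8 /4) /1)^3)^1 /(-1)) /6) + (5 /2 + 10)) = 67 /140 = 0.48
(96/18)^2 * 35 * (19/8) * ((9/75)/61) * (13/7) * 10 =86.38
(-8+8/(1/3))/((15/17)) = 272/15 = 18.13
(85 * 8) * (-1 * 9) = -6120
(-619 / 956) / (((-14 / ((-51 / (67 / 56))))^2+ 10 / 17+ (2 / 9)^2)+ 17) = -57960684 / 1588505135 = -0.04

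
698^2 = 487204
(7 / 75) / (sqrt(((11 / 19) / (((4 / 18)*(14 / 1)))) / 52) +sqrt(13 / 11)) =532532 / (75*(33*sqrt(19019) +6916*sqrt(143))) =0.08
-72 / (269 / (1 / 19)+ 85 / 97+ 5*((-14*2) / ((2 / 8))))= -1746 / 110383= -0.02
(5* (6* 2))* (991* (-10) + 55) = -591300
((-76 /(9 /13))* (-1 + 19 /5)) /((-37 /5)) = 41.54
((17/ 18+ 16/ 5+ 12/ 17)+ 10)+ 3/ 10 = 15.15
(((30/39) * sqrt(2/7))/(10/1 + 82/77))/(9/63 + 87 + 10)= 77 * sqrt(14)/753168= 0.00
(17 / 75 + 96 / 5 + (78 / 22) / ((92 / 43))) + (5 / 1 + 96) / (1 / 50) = 384895259 / 75900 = 5071.08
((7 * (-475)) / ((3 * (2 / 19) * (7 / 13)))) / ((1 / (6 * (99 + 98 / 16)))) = -98670325 / 8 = -12333790.62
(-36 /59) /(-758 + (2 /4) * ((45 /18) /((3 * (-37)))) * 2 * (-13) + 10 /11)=87912 /109037959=0.00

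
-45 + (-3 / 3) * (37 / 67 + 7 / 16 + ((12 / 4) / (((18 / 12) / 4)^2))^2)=-4834621 / 9648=-501.10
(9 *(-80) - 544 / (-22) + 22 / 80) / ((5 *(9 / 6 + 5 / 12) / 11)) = -917397 / 1150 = -797.74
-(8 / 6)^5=-1024 / 243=-4.21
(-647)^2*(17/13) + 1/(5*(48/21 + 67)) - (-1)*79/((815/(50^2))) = 547654.10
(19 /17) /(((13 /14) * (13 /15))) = 3990 /2873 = 1.39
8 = 8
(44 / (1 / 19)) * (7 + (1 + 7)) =12540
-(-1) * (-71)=-71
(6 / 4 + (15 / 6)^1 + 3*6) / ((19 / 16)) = 352 / 19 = 18.53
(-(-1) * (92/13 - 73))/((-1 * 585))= 857/7605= 0.11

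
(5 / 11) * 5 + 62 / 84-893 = -411175 / 462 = -889.99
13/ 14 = 0.93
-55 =-55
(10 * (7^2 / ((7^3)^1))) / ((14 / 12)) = 60 / 49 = 1.22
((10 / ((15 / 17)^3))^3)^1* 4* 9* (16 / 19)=60716992766464 / 649265625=93516.41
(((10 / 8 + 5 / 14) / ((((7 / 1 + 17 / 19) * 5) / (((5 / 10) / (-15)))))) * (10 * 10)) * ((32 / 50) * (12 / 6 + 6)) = -0.69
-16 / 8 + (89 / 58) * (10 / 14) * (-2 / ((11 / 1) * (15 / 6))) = -4644 / 2233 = -2.08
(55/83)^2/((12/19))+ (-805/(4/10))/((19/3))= -498016025/1570692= -317.07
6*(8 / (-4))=-12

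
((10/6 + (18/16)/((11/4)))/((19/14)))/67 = 959/42009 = 0.02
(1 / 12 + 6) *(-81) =-1971 / 4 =-492.75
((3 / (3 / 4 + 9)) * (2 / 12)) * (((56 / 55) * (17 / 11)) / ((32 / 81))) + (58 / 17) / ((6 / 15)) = 8.73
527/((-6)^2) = 527/36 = 14.64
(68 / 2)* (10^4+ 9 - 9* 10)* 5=1686230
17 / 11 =1.55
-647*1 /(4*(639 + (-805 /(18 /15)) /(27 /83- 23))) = -1826481 /7549663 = -0.24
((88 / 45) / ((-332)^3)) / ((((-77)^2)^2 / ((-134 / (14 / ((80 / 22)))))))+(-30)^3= -34190188204108166933 / 1266303266818821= -27000.00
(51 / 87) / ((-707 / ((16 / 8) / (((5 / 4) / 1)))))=-136 / 102515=-0.00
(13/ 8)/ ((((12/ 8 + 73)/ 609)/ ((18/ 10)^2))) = 641277/ 14900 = 43.04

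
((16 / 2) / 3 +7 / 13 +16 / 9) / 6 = 583 / 702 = 0.83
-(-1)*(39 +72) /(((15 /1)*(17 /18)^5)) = 69914016 /7099285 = 9.85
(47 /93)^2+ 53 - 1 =451957 /8649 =52.26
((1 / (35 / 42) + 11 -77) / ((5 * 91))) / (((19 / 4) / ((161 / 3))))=-1.61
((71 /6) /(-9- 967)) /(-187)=71 /1095072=0.00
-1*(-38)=38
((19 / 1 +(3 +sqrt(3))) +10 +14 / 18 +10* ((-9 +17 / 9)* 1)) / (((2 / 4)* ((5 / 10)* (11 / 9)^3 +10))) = -111780 / 15911 +2916* sqrt(3) / 15911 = -6.71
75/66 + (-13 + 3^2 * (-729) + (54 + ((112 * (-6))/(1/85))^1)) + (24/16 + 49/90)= -63000451/990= -63636.82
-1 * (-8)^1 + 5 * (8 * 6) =248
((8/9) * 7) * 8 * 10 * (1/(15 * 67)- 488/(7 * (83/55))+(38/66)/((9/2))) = -340862995328/14864553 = -22931.26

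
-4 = -4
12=12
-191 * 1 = -191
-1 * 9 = -9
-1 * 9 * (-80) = 720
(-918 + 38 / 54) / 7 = -24767 / 189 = -131.04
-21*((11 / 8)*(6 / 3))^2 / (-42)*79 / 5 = 9559 / 160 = 59.74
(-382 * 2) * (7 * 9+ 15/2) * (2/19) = -107724/19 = -5669.68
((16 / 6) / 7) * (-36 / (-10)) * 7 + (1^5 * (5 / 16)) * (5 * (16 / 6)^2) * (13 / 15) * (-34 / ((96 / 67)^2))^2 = 1899573747061 / 716636160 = 2650.68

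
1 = 1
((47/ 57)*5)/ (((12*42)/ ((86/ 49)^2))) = 434515/ 17243982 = 0.03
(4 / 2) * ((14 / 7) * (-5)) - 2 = -22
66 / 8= 8.25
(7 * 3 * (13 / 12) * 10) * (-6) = -1365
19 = 19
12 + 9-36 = -15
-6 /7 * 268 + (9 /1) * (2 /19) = -30426 /133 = -228.77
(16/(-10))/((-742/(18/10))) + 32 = 296836/9275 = 32.00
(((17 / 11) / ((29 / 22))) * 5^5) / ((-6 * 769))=-0.79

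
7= 7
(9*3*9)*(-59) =-14337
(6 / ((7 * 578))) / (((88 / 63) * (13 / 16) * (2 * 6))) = 9 / 82654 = 0.00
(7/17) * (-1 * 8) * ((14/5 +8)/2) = -1512/85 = -17.79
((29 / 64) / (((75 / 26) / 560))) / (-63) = -377 / 270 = -1.40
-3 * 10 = -30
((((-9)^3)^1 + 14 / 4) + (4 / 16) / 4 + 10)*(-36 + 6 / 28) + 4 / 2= 5735395 / 224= 25604.44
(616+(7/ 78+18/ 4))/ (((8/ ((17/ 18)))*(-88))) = -411451/ 494208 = -0.83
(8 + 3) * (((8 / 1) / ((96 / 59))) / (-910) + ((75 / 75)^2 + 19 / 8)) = 101189 / 2730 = 37.07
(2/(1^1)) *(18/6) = 6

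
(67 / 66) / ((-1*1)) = -67 / 66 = -1.02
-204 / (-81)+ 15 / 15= 95 / 27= 3.52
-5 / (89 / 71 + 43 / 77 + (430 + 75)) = -27335 / 2770741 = -0.01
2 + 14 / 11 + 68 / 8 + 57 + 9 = 1711 / 22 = 77.77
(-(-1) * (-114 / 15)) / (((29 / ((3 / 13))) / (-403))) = 3534 / 145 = 24.37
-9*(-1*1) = 9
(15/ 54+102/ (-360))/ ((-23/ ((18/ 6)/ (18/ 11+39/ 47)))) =517/ 1759500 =0.00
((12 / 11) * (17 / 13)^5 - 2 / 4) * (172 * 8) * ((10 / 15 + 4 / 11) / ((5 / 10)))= 10410.81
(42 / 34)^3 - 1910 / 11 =-9281959 / 54043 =-171.75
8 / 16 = 1 / 2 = 0.50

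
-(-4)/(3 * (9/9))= 4/3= 1.33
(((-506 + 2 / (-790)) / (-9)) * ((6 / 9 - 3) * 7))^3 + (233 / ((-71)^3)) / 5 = -336211560405135477551882854 / 434167814591913375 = -774381584.97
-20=-20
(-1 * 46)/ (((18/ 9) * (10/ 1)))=-23/ 10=-2.30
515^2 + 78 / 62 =8222014 / 31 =265226.26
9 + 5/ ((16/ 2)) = 77/ 8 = 9.62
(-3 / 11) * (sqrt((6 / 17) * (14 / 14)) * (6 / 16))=-9 * sqrt(102) / 1496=-0.06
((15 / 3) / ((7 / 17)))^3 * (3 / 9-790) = -1454862125 / 1029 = -1413860.18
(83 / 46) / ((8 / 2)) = 83 / 184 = 0.45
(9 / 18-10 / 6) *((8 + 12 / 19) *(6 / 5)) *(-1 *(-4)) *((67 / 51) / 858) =-153832 / 2078505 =-0.07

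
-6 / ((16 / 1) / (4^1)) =-3 / 2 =-1.50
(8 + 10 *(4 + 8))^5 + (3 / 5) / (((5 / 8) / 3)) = 858993459272 / 25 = 34359738370.88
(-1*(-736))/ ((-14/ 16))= -5888/ 7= -841.14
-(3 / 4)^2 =-9 / 16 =-0.56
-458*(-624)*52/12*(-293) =-362860576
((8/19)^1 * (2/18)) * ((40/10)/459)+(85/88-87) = -594237403/6907032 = -86.03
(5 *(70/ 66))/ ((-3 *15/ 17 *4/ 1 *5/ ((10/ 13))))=-0.08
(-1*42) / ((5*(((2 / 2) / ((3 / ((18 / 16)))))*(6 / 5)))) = -56 / 3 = -18.67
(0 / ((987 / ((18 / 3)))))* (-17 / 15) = 0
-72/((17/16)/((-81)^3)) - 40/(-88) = 6734420437/187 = 36012943.51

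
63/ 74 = 0.85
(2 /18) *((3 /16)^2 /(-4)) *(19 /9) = -19 /9216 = -0.00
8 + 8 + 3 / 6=33 / 2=16.50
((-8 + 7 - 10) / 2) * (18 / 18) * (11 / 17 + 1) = -154 / 17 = -9.06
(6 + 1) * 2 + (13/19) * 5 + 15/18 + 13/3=2575/114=22.59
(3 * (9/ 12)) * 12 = 27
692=692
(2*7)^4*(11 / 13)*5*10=21128800 / 13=1625292.31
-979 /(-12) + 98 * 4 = 5683 /12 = 473.58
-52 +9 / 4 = -49.75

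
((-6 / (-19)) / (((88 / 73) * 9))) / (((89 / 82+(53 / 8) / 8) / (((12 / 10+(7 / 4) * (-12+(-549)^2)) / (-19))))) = -42096102036 / 99691955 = -422.26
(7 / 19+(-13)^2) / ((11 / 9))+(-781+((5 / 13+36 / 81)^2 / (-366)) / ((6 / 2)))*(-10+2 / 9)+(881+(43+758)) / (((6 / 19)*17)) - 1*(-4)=1944714369674159 / 240315500997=8092.34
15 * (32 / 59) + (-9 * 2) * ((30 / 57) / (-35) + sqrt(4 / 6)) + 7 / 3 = 252821 / 23541-6 * sqrt(6) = -3.96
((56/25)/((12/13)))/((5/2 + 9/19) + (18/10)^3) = 34580/125481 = 0.28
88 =88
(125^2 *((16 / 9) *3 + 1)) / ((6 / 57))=5640625 / 6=940104.17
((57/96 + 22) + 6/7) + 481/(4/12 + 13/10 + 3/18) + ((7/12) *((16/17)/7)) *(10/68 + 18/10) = 847210529/2913120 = 290.83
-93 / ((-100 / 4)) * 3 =279 / 25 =11.16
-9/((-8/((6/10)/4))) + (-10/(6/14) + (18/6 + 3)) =-8239/480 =-17.16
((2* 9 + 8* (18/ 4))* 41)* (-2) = -4428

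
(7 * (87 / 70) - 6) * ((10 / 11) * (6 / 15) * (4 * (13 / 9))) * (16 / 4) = 1248 / 55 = 22.69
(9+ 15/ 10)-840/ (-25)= 441/ 10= 44.10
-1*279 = -279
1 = 1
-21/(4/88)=-462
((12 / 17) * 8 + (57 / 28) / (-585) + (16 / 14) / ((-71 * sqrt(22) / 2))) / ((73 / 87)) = 15191273 / 2258620-696 * sqrt(22) / 399091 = 6.72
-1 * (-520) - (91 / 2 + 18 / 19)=473.55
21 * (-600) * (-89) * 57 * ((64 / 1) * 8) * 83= 2716335820800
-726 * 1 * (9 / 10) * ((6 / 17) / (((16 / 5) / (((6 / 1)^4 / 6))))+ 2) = -1434213 / 85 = -16873.09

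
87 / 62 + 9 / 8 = 627 / 248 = 2.53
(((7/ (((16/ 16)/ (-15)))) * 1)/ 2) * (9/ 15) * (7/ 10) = -22.05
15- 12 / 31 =453 / 31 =14.61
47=47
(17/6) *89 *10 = 7565/3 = 2521.67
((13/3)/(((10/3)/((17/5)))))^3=10793861/125000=86.35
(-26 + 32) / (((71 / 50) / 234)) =70200 / 71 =988.73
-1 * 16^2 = -256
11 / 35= 0.31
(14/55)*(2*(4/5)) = 112/275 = 0.41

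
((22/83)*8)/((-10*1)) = -88/415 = -0.21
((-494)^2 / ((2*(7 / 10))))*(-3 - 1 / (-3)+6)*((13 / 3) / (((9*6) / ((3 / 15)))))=15862340 / 1701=9325.30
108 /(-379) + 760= 287932 /379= 759.72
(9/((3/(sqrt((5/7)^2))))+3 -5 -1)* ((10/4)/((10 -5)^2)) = -3/35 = -0.09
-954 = -954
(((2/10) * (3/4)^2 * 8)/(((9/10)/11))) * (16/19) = 176/19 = 9.26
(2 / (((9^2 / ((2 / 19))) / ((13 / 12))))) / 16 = 13 / 73872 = 0.00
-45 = -45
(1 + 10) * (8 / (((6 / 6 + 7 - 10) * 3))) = -44 / 3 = -14.67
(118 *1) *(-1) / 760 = -59 / 380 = -0.16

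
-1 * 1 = -1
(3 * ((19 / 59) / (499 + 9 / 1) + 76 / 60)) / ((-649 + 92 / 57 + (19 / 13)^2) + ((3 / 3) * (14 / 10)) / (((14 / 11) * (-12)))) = -3658953766 / 621077288831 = -0.01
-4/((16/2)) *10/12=-5/12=-0.42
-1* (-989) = 989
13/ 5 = 2.60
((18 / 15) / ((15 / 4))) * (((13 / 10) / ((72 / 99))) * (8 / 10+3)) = 2717 / 1250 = 2.17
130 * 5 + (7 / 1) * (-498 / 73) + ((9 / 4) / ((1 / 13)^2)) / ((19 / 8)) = 1057382 / 1387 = 762.35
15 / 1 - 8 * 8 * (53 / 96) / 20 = 397 / 30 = 13.23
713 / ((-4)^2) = 713 / 16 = 44.56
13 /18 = 0.72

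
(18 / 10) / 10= 9 / 50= 0.18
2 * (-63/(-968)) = 63/484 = 0.13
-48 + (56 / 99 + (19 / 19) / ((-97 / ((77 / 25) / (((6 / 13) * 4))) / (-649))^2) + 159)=8799378255211 / 37259640000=236.16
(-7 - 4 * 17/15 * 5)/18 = -89/54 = -1.65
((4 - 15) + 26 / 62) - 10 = -638 / 31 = -20.58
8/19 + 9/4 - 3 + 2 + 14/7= 279/76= 3.67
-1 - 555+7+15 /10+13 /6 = -1636 /3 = -545.33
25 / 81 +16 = 1321 / 81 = 16.31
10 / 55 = 0.18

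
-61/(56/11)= -671/56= -11.98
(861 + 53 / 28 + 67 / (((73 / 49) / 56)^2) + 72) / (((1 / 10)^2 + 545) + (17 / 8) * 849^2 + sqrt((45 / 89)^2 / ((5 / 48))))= 192369076203377009257350 / 3083180079922155377635303 -50783068097640000 * sqrt(15) / 3083180079922155377635303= 0.06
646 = 646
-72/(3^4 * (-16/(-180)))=-10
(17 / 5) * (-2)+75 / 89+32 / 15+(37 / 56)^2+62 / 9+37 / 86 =424675123 / 108013248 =3.93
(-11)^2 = 121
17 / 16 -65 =-1023 / 16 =-63.94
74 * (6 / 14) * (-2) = -444 / 7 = -63.43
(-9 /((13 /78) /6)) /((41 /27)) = -8748 /41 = -213.37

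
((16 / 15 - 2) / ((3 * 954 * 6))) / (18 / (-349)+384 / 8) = -2443 / 2155171860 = -0.00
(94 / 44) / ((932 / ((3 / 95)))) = 141 / 1947880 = 0.00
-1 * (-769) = 769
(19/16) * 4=4.75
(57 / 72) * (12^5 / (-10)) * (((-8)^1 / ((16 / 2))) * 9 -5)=275788.80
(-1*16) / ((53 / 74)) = -1184 / 53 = -22.34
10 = 10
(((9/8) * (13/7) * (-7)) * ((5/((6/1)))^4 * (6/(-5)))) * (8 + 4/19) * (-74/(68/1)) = -781625/10336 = -75.62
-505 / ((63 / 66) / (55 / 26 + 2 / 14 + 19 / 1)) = -21492295 / 1911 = -11246.62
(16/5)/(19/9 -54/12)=-288/215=-1.34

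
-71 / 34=-2.09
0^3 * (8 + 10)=0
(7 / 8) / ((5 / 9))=63 / 40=1.58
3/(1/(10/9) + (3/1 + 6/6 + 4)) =30/89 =0.34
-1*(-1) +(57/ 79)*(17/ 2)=1127/ 158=7.13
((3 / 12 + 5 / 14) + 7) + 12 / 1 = 549 / 28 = 19.61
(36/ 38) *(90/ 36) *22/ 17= 990/ 323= 3.07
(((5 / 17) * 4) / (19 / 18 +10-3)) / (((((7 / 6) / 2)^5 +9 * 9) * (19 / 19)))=17915904 / 9944894107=0.00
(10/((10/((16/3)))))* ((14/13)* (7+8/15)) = 25312/585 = 43.27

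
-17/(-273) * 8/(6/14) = 1.16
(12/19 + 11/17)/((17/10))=0.75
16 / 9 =1.78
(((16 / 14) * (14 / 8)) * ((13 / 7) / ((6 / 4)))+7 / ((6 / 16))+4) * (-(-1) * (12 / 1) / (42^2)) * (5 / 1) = 880 / 1029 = 0.86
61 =61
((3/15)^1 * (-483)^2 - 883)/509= 228874/2545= 89.93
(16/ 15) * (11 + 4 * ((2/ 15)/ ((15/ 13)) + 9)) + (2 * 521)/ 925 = 6462638/ 124875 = 51.75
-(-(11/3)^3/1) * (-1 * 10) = -13310/27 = -492.96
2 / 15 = 0.13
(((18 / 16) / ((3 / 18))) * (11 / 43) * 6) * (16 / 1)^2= 114048 / 43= 2652.28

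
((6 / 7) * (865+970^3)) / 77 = 5476043190 / 539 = 10159634.86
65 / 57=1.14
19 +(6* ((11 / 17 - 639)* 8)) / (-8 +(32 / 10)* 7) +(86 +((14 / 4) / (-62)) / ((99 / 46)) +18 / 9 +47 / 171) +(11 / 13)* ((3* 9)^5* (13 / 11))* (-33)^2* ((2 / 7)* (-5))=-34421804751168561 / 1542002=-22322801624.88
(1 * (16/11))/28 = 4/77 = 0.05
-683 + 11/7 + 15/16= -680.49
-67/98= -0.68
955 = 955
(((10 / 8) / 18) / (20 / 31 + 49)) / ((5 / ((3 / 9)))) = 31 / 332424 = 0.00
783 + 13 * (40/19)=810.37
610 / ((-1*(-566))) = 305 / 283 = 1.08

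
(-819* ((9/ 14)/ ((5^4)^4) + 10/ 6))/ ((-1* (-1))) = -416564941407303/ 305175781250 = -1365.00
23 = 23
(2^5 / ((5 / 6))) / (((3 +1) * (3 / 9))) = 144 / 5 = 28.80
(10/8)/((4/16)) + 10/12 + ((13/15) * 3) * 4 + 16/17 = 8759/510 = 17.17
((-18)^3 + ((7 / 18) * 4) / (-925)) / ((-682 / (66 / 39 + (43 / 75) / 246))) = 9867079591513 / 680892176250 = 14.49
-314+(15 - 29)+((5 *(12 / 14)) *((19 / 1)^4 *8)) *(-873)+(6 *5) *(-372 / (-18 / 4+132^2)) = -15099586595928 / 3871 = -3900694031.50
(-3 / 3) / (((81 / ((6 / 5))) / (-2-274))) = 184 / 45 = 4.09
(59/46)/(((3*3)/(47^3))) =6125557/414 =14796.03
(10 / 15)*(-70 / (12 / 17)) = -595 / 9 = -66.11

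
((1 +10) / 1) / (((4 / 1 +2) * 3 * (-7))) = -11 / 126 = -0.09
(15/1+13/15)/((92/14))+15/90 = 1781/690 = 2.58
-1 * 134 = -134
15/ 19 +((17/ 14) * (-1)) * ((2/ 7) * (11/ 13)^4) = 16263292/ 26590291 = 0.61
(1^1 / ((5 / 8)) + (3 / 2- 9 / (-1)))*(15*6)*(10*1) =10890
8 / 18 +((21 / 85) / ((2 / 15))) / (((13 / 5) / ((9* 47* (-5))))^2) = 1226128.08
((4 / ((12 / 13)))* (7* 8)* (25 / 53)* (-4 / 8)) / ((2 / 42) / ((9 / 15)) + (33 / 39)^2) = -8073975 / 112201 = -71.96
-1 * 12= -12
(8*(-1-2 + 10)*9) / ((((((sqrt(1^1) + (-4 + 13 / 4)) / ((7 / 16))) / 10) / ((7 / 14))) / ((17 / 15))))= 4998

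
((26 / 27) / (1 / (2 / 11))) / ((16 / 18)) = 13 / 66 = 0.20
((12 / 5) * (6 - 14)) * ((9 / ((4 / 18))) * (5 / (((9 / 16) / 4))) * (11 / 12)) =-25344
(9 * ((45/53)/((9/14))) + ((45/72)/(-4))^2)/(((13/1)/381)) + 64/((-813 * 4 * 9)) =1802133214189/5162406912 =349.09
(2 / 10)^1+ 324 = 1621 / 5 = 324.20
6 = 6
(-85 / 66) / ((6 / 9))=-85 / 44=-1.93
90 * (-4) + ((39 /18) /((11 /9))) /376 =-2977881 /8272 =-360.00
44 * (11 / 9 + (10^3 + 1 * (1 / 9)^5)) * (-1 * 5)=-13006657840 / 59049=-220268.89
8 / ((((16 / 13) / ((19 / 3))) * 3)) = 247 / 18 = 13.72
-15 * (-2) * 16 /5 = 96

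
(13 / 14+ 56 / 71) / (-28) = -1707 / 27832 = -0.06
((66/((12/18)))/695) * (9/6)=0.21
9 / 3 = 3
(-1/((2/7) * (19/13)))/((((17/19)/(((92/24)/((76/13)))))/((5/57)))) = -136045/883728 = -0.15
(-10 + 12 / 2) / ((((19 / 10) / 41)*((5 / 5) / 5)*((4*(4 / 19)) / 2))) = -1025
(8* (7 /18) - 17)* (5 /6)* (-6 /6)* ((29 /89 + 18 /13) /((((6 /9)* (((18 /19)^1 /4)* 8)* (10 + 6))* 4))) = 23500625 /95966208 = 0.24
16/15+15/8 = 353/120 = 2.94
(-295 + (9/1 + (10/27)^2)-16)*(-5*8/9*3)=8802320/2187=4024.84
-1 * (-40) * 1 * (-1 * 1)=-40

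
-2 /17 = -0.12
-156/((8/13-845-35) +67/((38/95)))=4056/18509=0.22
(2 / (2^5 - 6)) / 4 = 1 / 52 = 0.02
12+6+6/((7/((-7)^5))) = -14388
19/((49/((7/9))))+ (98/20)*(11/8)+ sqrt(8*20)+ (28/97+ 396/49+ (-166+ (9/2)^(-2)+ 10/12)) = -4610919613/30799440+ 4*sqrt(10) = -137.06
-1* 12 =-12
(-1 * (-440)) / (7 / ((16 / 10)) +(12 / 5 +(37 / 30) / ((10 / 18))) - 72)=-88000 / 12601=-6.98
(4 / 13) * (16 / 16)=4 / 13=0.31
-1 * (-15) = 15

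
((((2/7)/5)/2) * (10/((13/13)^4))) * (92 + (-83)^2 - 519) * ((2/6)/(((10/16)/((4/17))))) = 137856/595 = 231.69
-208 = -208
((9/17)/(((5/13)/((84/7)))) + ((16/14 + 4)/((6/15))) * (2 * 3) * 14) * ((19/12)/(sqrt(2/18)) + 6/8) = 512622/85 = 6030.85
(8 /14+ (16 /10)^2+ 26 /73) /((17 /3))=133662 /217175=0.62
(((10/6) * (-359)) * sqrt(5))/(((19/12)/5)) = -35900 * sqrt(5)/19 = -4224.99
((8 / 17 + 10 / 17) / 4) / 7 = 9 / 238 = 0.04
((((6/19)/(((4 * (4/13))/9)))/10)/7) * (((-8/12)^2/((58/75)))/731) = 585/22555736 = 0.00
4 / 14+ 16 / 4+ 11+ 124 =975 / 7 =139.29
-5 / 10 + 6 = 11 / 2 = 5.50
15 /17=0.88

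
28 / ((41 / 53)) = 36.20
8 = 8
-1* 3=-3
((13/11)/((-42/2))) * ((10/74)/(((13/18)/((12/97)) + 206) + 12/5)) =-23400/659193073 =-0.00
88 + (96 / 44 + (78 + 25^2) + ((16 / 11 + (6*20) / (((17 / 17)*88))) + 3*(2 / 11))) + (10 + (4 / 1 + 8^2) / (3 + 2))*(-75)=-10708 / 11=-973.45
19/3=6.33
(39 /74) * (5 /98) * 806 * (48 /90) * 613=12846028 /1813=7085.51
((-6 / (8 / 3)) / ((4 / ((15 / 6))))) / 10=-0.14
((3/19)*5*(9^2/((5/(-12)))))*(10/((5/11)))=-64152/19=-3376.42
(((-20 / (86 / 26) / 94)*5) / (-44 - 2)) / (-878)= -325 / 40812074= -0.00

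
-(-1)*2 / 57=0.04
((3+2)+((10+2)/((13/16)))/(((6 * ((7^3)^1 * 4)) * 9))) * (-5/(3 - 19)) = 1003315/642096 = 1.56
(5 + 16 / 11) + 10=181 / 11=16.45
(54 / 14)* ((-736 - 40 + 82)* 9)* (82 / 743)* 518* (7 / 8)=-1205120.73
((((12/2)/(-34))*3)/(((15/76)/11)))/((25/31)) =-77748/2125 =-36.59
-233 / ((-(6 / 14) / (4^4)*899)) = 417536 / 2697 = 154.81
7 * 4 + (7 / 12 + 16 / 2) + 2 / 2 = 451 / 12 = 37.58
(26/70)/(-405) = -13/14175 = -0.00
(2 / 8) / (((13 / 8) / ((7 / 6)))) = 7 / 39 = 0.18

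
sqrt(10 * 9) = 3 * sqrt(10) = 9.49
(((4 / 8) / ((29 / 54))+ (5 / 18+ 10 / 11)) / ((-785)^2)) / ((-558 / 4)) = -12161 / 493601771025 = -0.00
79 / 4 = 19.75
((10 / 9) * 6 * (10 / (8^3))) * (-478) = -5975 / 96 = -62.24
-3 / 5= -0.60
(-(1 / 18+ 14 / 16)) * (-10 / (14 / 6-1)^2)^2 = -15075 / 512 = -29.44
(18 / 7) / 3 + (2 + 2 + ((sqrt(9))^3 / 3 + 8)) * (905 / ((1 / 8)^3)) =68113926 / 7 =9730560.86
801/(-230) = -801/230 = -3.48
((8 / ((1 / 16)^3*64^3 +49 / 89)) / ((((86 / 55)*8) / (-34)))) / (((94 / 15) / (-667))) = 55504405 / 1548086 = 35.85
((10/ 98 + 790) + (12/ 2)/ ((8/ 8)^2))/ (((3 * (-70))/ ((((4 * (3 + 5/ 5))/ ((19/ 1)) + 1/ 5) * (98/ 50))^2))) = -892096821/ 56406250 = -15.82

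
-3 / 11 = -0.27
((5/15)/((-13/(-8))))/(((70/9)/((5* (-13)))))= -12/7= -1.71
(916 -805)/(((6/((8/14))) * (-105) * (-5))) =74/3675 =0.02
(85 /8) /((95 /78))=663 /76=8.72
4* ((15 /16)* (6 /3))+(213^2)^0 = 17 /2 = 8.50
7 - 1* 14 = -7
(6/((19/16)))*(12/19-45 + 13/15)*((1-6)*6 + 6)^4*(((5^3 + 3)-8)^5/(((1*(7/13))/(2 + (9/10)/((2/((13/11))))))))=-8532050706473758953.56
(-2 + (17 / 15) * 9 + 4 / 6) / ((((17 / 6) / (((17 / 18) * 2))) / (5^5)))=166250 / 9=18472.22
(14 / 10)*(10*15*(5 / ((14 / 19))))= 1425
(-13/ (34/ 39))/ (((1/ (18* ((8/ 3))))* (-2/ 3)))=18252/ 17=1073.65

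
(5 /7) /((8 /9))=45 /56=0.80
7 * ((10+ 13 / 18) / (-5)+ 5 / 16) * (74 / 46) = -341621 / 16560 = -20.63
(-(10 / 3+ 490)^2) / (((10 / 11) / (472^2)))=-536784680960 / 9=-59642742328.89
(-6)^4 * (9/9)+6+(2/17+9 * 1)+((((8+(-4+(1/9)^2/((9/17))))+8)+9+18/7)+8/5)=579632183/433755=1336.31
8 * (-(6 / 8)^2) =-9 / 2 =-4.50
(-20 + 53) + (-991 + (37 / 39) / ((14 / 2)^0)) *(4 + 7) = -423445 / 39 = -10857.56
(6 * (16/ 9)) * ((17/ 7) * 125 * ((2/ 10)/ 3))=215.87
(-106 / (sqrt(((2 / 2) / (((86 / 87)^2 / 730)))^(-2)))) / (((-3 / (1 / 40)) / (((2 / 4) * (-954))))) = -4656229299 / 14792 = -314780.24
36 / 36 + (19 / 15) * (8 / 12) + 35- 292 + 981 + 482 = 1207.84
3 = 3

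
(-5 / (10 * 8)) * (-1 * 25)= 25 / 16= 1.56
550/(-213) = -550/213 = -2.58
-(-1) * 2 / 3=0.67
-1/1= -1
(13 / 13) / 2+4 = 9 / 2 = 4.50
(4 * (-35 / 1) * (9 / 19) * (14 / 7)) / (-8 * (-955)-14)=-420 / 24149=-0.02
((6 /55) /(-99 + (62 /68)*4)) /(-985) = 0.00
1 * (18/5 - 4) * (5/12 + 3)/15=-41/450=-0.09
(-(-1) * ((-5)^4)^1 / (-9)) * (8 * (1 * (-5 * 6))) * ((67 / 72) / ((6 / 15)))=1046875 / 27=38773.15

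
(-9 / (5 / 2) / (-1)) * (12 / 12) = 18 / 5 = 3.60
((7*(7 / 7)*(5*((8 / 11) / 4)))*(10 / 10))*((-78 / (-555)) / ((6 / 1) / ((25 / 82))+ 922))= 4550 / 4790797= 0.00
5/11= 0.45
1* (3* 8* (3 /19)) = 72 /19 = 3.79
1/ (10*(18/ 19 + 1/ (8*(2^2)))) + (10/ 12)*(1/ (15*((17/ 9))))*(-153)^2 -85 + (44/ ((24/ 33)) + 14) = 2017354/ 2975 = 678.10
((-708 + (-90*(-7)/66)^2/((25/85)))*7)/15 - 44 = -139047/605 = -229.83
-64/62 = -32/31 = -1.03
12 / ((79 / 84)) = 12.76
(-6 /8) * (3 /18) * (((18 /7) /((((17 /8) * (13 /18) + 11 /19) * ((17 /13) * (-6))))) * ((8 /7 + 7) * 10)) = 1.58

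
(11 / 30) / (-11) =-1 / 30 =-0.03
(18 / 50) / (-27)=-1 / 75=-0.01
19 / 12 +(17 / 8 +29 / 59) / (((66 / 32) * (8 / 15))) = 7714 / 1947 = 3.96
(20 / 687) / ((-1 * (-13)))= 20 / 8931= 0.00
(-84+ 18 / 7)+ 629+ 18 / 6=3854 / 7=550.57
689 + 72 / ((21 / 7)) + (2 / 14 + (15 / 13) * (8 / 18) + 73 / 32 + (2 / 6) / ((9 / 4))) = 56301473 / 78624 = 716.09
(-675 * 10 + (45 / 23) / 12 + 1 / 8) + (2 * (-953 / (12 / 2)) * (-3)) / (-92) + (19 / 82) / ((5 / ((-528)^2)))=232324567 / 37720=6159.19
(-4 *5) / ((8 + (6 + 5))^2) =-20 / 361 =-0.06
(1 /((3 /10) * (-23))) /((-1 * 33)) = 10 /2277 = 0.00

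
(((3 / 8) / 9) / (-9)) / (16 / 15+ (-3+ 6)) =-5 / 4392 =-0.00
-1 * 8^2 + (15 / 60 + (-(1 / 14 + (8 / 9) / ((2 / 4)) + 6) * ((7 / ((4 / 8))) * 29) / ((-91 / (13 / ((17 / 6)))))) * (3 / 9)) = -43657 / 4284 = -10.19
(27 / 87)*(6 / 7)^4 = 11664 / 69629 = 0.17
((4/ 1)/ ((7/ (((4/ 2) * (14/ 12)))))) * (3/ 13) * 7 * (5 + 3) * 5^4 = 140000/ 13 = 10769.23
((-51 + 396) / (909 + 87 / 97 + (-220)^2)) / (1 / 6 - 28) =-20079 / 79877102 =-0.00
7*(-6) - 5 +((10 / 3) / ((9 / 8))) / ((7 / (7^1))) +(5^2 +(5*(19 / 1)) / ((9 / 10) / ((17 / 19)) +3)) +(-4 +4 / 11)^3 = -354093568 / 8157699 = -43.41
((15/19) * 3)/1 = 45/19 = 2.37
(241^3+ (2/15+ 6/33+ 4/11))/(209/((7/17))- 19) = 16167137539/564300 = 28649.90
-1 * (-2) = 2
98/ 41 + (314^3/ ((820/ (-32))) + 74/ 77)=-19070779804/ 15785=-1208158.37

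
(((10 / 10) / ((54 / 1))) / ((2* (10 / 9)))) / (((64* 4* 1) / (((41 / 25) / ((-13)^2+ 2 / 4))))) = 41 / 130176000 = 0.00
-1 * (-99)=99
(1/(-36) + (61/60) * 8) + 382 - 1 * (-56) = 80299/180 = 446.11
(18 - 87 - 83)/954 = -76/477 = -0.16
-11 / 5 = -2.20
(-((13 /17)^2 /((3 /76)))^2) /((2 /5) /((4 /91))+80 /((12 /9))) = -3.18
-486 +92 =-394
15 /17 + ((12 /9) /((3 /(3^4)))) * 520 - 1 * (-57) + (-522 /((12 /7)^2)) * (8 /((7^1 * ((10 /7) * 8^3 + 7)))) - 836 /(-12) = 552055506 /29291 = 18847.27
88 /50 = 44 /25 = 1.76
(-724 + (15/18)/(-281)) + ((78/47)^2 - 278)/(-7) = -17850086399/26070618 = -684.68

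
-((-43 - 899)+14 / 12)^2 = -31866025 / 36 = -885167.36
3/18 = 1/6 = 0.17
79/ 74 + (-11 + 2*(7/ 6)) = -1687/ 222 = -7.60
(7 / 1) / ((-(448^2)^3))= -1 / 1154968245501952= -0.00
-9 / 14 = -0.64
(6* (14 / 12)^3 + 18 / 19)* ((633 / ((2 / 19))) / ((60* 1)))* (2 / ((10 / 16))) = 302363 / 90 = 3359.59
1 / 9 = 0.11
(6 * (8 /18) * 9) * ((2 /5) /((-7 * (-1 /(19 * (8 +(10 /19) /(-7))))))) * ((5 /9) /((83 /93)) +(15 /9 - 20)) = -303552 /83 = -3657.25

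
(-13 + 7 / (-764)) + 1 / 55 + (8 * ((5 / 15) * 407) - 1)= 135053417 / 126060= 1071.34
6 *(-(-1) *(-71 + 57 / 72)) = -1685 / 4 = -421.25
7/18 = 0.39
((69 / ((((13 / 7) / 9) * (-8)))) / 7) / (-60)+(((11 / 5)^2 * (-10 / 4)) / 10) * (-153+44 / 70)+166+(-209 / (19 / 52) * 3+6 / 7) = -496741303 / 364000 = -1364.67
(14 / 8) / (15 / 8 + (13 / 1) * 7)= 14 / 743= 0.02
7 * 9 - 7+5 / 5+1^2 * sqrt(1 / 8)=sqrt(2) / 4+57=57.35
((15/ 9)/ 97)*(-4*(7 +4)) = -220/ 291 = -0.76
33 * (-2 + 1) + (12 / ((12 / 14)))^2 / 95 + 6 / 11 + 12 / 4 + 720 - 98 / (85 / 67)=10931898 / 17765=615.36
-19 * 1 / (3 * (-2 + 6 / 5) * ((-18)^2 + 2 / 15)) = 475 / 19448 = 0.02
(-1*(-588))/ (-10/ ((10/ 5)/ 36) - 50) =-294/ 115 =-2.56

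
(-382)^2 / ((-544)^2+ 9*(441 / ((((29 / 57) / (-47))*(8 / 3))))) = 0.92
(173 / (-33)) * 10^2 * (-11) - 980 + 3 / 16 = 229769 / 48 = 4786.85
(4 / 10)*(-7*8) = -112 / 5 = -22.40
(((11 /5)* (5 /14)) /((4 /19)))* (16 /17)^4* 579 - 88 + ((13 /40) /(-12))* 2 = 225561961829 /140315280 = 1607.54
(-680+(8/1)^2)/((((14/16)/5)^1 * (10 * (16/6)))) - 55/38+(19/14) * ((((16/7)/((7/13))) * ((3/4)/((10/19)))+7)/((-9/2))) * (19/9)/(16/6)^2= -2526596543/18768960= -134.62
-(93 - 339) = 246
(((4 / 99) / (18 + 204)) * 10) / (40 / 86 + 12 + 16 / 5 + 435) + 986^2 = 1035152668454992 / 1064757177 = 972196.00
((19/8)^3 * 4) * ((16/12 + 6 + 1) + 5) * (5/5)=34295/48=714.48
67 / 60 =1.12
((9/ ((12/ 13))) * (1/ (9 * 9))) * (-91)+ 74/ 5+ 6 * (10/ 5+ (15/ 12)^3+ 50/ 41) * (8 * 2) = 11079287/ 22140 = 500.42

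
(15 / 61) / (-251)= -15 / 15311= -0.00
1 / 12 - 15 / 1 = -179 / 12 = -14.92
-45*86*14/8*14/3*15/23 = -474075/23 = -20611.96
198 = 198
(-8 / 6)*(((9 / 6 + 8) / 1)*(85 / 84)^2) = -137275 / 10584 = -12.97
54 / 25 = 2.16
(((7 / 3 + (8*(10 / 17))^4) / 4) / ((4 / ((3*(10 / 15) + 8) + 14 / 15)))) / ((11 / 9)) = 5062050527 / 18374620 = 275.49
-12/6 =-2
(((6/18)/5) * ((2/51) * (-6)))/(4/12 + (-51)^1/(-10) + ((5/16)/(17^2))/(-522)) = -189312/65572919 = -0.00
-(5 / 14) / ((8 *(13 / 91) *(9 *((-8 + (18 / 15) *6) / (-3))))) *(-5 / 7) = 125 / 1344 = 0.09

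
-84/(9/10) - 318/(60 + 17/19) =-342086/3471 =-98.56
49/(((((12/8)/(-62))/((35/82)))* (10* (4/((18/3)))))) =-10633/82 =-129.67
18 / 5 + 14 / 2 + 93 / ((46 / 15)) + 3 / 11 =104233 / 2530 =41.20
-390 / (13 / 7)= -210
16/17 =0.94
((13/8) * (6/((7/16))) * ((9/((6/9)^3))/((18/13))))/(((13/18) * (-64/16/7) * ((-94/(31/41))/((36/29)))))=2644083/223532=11.83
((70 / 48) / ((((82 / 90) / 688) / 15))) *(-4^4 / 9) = -19264000 / 41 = -469853.66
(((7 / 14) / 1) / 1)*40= 20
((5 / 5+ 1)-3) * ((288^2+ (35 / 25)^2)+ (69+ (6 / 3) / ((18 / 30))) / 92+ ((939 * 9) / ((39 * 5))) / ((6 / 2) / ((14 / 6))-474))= -8206667349371 / 98939100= -82946.65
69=69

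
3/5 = 0.60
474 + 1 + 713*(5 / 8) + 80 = 8005 / 8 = 1000.62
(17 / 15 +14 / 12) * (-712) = -8188 / 5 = -1637.60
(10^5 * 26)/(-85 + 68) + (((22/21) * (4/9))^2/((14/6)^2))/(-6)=-1516951865824/9918531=-152941.18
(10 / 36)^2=25 / 324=0.08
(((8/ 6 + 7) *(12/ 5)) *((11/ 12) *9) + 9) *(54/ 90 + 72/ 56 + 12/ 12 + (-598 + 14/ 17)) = -61526922/ 595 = -103406.59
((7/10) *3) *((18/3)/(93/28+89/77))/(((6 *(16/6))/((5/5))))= 693/3940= 0.18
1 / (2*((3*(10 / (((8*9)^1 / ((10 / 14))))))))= 42 / 25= 1.68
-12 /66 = -2 /11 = -0.18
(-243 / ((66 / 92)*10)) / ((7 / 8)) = -14904 / 385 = -38.71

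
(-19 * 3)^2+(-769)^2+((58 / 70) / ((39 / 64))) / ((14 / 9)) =1893835634 / 3185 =594610.87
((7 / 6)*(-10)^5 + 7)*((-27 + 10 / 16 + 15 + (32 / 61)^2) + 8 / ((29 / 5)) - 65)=22575084263669 / 2589816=8716868.02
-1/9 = -0.11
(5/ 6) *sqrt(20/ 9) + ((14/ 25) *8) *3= 5 *sqrt(5)/ 9 + 336/ 25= 14.68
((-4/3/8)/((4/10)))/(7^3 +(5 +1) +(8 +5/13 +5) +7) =-65/57624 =-0.00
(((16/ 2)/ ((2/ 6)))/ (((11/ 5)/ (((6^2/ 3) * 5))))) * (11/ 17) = 7200/ 17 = 423.53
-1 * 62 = -62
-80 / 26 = -40 / 13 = -3.08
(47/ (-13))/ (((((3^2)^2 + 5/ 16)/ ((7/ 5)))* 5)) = -5264/ 422825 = -0.01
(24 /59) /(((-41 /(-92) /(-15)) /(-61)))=2020320 /2419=835.19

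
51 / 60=17 / 20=0.85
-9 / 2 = -4.50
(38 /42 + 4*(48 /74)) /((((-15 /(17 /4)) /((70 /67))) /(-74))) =46223 /603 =76.66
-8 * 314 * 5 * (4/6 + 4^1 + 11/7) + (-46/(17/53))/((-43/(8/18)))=-3608206216/46053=-78348.99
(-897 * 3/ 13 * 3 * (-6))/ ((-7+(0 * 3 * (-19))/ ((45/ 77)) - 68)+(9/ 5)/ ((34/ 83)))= -211140/ 4001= -52.77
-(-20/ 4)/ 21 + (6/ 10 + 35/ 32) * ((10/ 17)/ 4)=11131/ 22848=0.49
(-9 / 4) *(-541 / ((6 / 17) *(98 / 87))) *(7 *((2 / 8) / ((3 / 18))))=7201251 / 224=32148.44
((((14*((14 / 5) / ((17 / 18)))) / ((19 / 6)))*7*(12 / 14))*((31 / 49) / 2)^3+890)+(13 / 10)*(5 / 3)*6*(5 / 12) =41780800583 / 46531380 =897.91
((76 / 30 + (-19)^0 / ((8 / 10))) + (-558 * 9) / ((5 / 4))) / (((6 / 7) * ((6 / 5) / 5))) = -8429015 / 432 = -19511.61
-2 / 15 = -0.13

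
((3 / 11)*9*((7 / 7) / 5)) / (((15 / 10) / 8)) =144 / 55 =2.62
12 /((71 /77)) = 924 /71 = 13.01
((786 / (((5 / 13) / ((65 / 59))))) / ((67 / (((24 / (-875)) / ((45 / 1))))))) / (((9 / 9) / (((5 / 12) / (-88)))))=22139 / 228285750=0.00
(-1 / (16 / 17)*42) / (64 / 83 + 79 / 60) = -444465 / 20794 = -21.37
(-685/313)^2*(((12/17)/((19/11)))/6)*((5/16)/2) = 25807375/506303792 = 0.05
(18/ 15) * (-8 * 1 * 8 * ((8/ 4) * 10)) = -1536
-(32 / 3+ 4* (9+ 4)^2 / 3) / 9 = -236 / 9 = -26.22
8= 8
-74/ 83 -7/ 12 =-1.47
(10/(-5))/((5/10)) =-4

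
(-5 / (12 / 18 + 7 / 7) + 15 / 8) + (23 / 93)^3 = -7141877 / 6434856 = -1.11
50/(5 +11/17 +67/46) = 7820/1111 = 7.04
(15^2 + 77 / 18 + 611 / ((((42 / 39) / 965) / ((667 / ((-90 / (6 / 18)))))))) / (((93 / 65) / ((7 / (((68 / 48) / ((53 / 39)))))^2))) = -402044248226740 / 9433827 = -42617301.36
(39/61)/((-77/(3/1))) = -117/4697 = -0.02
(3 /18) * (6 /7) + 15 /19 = 124 /133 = 0.93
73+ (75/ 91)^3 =55432558/ 753571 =73.56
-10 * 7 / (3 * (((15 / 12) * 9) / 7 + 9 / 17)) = -33320 / 3051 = -10.92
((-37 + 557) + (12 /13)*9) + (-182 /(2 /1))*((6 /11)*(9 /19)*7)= 363.72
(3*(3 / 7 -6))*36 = -4212 / 7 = -601.71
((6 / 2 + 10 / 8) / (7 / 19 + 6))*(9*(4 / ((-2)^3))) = -2907 / 968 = -3.00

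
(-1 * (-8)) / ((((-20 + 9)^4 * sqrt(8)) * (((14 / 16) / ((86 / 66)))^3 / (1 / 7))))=81415168 * sqrt(2) / 1263294834417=0.00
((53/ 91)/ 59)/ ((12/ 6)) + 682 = 7323369/ 10738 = 682.00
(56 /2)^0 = 1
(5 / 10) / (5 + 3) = 0.06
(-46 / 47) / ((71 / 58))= -2668 / 3337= -0.80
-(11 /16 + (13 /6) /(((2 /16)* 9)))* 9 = -23.52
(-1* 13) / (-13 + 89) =-13 / 76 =-0.17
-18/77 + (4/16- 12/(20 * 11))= -59/1540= -0.04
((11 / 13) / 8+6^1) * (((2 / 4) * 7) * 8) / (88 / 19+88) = 16891 / 9152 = 1.85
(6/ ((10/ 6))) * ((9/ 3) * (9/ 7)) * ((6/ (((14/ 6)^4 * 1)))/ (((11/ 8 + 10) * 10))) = 944784/ 38235925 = 0.02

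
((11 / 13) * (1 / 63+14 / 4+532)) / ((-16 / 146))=-54182425 / 13104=-4134.80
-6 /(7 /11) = -9.43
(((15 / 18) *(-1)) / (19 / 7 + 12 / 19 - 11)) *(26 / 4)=8645 / 12216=0.71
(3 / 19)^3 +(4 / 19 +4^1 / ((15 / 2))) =76937 / 102885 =0.75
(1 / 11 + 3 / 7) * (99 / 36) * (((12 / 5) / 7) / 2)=12 / 49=0.24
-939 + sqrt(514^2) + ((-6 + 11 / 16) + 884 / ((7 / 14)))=21403 / 16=1337.69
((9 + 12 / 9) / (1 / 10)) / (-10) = -31 / 3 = -10.33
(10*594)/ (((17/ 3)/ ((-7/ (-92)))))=31185/ 391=79.76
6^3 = 216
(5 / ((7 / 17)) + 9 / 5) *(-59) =-28792 / 35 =-822.63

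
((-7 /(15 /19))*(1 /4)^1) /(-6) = 0.37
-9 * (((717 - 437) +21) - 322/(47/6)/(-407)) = -51837849/19129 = -2709.91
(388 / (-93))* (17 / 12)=-1649 / 279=-5.91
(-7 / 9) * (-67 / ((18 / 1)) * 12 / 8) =469 / 108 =4.34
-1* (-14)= 14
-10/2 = -5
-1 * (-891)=891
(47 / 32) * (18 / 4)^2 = 3807 / 128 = 29.74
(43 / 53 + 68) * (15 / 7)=7815 / 53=147.45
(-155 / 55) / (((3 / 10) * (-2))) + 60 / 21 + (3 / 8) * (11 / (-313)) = 4361857 / 578424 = 7.54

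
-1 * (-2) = 2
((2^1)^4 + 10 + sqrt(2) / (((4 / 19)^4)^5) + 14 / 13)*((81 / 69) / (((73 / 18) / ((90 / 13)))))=15396480 / 283751 + 411046359758265052844343496935*sqrt(2) / 5999760074866688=96888430450691.11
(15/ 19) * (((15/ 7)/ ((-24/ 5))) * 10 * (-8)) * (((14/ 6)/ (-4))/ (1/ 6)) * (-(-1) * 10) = -18750/ 19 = -986.84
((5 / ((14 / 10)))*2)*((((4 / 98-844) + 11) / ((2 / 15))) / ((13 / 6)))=-91833750 / 4459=-20595.14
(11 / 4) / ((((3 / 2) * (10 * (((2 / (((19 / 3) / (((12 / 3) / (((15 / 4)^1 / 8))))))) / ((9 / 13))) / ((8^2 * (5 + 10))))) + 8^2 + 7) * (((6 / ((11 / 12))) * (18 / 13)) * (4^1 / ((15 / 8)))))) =747175 / 373291008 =0.00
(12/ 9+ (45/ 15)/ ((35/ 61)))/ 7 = 689/ 735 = 0.94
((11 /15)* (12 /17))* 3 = 132 /85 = 1.55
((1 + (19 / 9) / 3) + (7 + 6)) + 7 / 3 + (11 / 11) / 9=463 / 27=17.15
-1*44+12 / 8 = -42.50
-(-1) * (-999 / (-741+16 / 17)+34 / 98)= 1046044 / 616469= 1.70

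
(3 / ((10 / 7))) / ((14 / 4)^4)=24 / 1715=0.01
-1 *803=-803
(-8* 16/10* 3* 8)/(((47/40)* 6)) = -2048/47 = -43.57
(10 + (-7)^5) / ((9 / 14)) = -78386 / 3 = -26128.67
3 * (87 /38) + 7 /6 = 458 /57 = 8.04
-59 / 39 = -1.51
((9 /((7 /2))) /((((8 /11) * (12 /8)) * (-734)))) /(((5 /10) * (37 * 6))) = -11 /380212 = -0.00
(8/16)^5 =1/32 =0.03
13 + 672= 685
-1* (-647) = 647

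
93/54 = 31/18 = 1.72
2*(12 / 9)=2.67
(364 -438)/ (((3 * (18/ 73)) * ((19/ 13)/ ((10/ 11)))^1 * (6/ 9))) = -93.34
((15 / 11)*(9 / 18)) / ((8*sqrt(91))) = 15*sqrt(91) / 16016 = 0.01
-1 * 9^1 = -9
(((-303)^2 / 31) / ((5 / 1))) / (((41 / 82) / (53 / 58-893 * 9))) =-42791532237 / 4495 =-9519806.95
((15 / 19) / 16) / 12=5 / 1216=0.00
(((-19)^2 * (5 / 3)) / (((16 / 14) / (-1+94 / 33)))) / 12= 770735 / 9504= 81.10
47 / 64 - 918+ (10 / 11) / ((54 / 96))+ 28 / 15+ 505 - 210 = -19603039 / 31680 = -618.78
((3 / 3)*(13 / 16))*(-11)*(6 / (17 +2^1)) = -429 / 152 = -2.82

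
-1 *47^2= -2209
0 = 0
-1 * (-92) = 92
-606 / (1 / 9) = -5454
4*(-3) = -12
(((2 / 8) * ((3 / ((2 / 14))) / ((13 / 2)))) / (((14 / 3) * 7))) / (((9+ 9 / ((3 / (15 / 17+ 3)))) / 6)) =17 / 2366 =0.01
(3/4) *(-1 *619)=-1857/4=-464.25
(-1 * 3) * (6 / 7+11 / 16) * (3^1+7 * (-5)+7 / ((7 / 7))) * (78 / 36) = 56225 / 224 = 251.00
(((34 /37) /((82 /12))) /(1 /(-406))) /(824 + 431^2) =-3944 /13478545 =-0.00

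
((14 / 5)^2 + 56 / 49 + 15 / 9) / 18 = 5591 / 9450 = 0.59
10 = 10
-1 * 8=-8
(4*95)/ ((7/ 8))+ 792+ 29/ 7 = 1230.43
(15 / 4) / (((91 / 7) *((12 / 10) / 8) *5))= 5 / 13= 0.38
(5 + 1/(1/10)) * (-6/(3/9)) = -270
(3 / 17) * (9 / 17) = 27 / 289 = 0.09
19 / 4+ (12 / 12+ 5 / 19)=457 / 76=6.01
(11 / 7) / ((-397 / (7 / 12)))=-11 / 4764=-0.00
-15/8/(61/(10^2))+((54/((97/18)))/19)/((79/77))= -45467907/17762834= -2.56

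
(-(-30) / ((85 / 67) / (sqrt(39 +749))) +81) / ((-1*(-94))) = 81 / 94 +402*sqrt(197) / 799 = 7.92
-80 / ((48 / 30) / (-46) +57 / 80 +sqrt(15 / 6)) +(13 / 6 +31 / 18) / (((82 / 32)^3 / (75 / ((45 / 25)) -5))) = 150176597868800 / 4285571118399 -135424000 * sqrt(10) / 6908991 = -26.94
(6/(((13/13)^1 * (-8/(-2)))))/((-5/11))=-3.30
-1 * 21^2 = -441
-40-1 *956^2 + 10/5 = -913974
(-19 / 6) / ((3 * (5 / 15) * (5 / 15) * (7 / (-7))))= 19 / 2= 9.50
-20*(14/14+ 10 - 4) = -140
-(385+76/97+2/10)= -187202/485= -385.98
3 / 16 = 0.19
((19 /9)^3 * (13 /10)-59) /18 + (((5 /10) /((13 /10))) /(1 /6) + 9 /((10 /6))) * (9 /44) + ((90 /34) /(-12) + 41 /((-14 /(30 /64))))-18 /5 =-222047950349 /35727531840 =-6.22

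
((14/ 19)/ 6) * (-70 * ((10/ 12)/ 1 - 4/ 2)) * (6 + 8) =24010/ 171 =140.41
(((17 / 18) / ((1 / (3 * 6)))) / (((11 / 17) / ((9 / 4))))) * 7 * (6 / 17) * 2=3213 / 11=292.09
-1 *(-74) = 74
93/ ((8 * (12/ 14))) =217/ 16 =13.56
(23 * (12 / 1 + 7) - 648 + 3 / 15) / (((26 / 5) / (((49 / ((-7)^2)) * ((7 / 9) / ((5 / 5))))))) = -3689 / 117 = -31.53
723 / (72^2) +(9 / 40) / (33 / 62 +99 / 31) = 132961 / 665280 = 0.20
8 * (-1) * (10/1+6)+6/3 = -126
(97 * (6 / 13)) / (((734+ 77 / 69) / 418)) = 16786044 / 659399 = 25.46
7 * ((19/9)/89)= 133/801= 0.17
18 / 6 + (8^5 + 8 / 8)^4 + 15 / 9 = 3459186745613352977 / 3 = 1153062248537784325.67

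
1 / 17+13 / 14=235 / 238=0.99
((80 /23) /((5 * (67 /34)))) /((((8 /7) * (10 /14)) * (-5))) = -3332 /38525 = -0.09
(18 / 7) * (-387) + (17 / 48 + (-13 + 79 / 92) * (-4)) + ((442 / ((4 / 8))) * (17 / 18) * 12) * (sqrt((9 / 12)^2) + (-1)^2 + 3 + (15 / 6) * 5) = 1328256001 / 7728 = 171875.78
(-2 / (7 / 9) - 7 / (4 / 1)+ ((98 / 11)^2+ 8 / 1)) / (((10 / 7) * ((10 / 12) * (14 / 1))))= 33765 / 6776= 4.98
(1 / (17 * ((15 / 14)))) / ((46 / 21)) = 49 / 1955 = 0.03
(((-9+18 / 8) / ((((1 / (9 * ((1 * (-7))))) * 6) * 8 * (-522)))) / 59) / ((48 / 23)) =-483 / 3504128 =-0.00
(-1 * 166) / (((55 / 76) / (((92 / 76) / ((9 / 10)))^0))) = -12616 / 55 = -229.38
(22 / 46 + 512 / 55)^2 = 153289161 / 1600225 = 95.79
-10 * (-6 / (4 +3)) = 60 / 7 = 8.57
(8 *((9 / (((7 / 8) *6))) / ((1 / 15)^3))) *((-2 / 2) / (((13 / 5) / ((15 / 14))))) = -12150000 / 637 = -19073.78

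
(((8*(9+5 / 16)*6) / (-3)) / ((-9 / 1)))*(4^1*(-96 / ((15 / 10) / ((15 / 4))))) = -47680 / 3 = -15893.33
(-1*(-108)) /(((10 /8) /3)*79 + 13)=2.35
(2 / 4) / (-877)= -1 / 1754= -0.00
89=89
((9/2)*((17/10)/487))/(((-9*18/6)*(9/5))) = -17/52596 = -0.00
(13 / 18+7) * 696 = 16124 / 3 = 5374.67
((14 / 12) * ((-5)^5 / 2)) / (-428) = 21875 / 5136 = 4.26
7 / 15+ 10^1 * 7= 1057 / 15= 70.47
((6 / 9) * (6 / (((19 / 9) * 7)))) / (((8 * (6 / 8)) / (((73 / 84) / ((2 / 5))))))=365 / 3724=0.10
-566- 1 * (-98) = -468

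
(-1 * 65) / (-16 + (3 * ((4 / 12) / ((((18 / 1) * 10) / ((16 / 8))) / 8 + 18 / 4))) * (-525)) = 195 / 148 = 1.32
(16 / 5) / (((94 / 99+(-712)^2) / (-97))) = -76824 / 125468875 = -0.00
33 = 33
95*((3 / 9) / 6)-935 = -16735 / 18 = -929.72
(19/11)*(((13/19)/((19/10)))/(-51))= -130/10659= -0.01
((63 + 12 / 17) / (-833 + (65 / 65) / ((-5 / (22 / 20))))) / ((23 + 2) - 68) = 18050 / 10151397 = 0.00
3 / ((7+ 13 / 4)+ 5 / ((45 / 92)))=108 / 737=0.15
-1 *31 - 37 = -68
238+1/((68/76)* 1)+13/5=20546/85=241.72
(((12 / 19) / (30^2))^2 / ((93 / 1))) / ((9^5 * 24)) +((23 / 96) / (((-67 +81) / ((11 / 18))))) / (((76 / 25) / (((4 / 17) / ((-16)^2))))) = 412467414534299 / 130449787359252480000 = 0.00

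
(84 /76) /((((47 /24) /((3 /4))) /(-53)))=-20034 /893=-22.43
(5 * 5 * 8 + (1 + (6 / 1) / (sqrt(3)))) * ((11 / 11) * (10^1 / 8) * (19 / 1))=4856.02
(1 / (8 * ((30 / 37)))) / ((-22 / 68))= -629 / 1320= -0.48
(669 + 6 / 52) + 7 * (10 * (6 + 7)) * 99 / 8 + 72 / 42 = 4343277 / 364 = 11932.08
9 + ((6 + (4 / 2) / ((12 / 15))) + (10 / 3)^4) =22835 / 162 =140.96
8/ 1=8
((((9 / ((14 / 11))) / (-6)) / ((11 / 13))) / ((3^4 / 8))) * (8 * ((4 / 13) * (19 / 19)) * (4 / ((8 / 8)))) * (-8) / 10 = 1024 / 945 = 1.08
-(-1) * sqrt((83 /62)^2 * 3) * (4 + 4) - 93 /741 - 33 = -8182 /247 + 332 * sqrt(3) /31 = -14.58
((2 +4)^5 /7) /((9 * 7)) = 864 /49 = 17.63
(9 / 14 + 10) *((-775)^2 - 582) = 89406407 / 14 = 6386171.93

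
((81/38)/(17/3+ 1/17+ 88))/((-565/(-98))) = 202419/51313300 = 0.00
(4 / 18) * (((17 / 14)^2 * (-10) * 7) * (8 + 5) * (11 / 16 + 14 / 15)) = -1461473 / 3024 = -483.29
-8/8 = -1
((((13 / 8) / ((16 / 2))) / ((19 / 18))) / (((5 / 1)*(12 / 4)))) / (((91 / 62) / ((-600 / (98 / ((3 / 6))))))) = -1395 / 52136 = -0.03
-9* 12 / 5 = -108 / 5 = -21.60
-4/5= -0.80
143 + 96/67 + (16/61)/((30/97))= 8906447/61305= 145.28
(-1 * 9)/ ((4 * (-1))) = 9/ 4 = 2.25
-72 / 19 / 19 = -72 / 361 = -0.20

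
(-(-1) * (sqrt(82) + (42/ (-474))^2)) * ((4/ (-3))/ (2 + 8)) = -2 * sqrt(82)/ 15 - 98/ 93615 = -1.21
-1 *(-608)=608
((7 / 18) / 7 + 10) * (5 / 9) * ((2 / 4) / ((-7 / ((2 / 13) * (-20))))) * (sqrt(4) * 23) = 416300 / 7371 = 56.48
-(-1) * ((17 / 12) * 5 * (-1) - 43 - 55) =-1261 / 12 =-105.08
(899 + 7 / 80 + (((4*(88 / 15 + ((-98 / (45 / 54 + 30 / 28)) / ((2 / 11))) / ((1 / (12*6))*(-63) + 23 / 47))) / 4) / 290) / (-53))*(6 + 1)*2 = 1683061050391 / 133719000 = 12586.55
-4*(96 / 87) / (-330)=64 / 4785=0.01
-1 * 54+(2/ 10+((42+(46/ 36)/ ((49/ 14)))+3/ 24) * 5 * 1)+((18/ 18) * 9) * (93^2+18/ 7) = 196617439/ 2520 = 78022.79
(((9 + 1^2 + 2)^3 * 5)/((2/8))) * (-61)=-2108160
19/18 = 1.06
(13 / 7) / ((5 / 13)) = 169 / 35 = 4.83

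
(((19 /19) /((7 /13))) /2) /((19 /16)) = 104 /133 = 0.78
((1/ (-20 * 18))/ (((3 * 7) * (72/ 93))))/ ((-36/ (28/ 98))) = 31/ 22861440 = 0.00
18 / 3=6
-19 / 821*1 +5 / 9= 3934 / 7389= 0.53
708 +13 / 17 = 12049 / 17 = 708.76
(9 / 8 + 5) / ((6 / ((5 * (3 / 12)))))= 245 / 192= 1.28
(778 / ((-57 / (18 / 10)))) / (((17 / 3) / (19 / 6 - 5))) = 12837 / 1615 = 7.95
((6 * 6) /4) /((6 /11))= 33 /2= 16.50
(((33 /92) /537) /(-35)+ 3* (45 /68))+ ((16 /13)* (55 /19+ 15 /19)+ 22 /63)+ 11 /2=67354741696 /5445494145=12.37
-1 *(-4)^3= 64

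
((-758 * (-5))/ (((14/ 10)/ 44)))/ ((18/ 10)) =4169000/ 63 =66174.60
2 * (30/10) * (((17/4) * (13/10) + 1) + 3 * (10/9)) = 1183/20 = 59.15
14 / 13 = 1.08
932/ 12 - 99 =-64/ 3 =-21.33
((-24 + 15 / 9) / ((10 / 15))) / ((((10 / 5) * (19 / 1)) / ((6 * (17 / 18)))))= -1139 / 228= -5.00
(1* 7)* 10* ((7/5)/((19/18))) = 1764/19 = 92.84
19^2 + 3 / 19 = 6862 / 19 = 361.16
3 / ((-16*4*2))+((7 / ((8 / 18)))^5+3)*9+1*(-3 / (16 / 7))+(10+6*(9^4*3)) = 8840720.47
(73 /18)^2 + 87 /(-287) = 1501235 /92988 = 16.14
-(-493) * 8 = 3944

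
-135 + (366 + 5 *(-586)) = -2699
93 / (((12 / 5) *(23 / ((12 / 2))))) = 465 / 46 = 10.11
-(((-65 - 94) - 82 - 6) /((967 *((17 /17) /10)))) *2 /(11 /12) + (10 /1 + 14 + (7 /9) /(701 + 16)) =2029981763 /68640561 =29.57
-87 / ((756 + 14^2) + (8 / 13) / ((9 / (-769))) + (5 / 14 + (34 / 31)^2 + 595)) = -136948266 / 2354847251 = -0.06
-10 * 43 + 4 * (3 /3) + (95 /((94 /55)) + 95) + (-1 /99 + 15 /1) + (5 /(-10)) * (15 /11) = -1214930 /4653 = -261.11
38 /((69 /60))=760 /23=33.04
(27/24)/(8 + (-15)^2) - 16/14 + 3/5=-35101/65240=-0.54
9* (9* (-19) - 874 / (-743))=-1135611 / 743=-1528.41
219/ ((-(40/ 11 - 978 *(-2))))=-2409/ 21556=-0.11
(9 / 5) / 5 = 9 / 25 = 0.36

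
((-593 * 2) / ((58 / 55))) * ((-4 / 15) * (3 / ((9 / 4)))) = 104368 / 261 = 399.88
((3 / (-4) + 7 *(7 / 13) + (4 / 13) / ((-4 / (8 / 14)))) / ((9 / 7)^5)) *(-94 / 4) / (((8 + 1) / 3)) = -40737767 / 6141096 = -6.63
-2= -2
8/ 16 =1/ 2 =0.50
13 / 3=4.33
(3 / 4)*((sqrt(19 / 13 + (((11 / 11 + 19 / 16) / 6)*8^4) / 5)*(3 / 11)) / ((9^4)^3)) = sqrt(456495) / 53849898289044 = 0.00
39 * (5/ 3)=65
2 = 2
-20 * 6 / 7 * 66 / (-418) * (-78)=-28080 / 133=-211.13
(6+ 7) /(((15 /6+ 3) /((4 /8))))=13 /11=1.18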